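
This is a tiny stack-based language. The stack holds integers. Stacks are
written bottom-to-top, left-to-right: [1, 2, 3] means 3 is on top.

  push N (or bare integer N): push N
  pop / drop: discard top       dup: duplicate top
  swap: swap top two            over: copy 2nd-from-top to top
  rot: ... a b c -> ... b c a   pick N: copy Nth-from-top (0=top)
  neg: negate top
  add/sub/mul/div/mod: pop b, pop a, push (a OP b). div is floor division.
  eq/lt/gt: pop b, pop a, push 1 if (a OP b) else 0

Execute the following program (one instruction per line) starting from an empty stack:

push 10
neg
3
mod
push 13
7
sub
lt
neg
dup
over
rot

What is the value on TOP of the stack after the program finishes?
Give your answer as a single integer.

Answer: -1

Derivation:
After 'push 10': [10]
After 'neg': [-10]
After 'push 3': [-10, 3]
After 'mod': [2]
After 'push 13': [2, 13]
After 'push 7': [2, 13, 7]
After 'sub': [2, 6]
After 'lt': [1]
After 'neg': [-1]
After 'dup': [-1, -1]
After 'over': [-1, -1, -1]
After 'rot': [-1, -1, -1]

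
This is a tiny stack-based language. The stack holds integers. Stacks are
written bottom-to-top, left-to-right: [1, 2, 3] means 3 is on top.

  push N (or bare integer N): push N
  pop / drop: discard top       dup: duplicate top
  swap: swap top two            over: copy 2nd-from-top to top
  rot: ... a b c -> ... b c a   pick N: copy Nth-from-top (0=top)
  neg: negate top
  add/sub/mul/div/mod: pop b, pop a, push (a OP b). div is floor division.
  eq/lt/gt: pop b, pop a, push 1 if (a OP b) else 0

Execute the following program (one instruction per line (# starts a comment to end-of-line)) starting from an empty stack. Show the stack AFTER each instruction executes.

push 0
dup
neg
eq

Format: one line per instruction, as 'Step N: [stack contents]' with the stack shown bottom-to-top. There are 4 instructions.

Step 1: [0]
Step 2: [0, 0]
Step 3: [0, 0]
Step 4: [1]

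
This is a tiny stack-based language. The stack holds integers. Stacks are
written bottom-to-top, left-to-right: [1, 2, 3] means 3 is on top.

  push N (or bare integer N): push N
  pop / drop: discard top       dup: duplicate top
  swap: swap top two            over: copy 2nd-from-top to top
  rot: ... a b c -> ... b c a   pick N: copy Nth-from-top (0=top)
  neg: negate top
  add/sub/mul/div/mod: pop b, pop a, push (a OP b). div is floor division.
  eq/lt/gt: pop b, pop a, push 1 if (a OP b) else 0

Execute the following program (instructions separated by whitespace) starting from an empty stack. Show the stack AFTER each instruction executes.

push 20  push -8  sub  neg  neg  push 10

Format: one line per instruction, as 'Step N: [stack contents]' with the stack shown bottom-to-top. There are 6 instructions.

Step 1: [20]
Step 2: [20, -8]
Step 3: [28]
Step 4: [-28]
Step 5: [28]
Step 6: [28, 10]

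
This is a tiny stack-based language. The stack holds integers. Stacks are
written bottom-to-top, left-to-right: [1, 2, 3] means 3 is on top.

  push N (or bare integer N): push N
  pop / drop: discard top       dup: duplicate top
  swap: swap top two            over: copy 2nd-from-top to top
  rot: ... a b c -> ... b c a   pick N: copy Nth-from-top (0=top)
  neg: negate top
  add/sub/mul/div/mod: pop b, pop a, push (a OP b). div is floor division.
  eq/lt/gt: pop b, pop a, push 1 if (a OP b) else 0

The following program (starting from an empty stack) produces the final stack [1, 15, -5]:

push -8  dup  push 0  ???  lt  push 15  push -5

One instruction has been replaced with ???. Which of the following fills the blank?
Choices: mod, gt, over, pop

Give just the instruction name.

Answer: gt

Derivation:
Stack before ???: [-8, -8, 0]
Stack after ???:  [-8, 0]
Checking each choice:
  mod: modulo by zero
  gt: MATCH
  over: produces [-8, -8, 0, 15, -5]
  pop: produces [0, 15, -5]


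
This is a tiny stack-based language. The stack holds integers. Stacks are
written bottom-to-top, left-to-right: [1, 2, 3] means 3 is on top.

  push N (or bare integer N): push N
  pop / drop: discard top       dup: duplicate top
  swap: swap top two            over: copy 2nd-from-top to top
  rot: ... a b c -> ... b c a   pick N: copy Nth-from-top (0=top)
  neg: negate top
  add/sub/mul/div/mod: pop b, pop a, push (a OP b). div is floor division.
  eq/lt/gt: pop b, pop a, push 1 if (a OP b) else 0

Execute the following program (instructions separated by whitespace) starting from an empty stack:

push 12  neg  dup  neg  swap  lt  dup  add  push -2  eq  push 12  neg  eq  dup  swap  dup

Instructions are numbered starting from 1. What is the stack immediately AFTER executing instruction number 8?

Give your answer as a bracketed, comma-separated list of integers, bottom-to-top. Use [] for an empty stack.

Step 1 ('push 12'): [12]
Step 2 ('neg'): [-12]
Step 3 ('dup'): [-12, -12]
Step 4 ('neg'): [-12, 12]
Step 5 ('swap'): [12, -12]
Step 6 ('lt'): [0]
Step 7 ('dup'): [0, 0]
Step 8 ('add'): [0]

Answer: [0]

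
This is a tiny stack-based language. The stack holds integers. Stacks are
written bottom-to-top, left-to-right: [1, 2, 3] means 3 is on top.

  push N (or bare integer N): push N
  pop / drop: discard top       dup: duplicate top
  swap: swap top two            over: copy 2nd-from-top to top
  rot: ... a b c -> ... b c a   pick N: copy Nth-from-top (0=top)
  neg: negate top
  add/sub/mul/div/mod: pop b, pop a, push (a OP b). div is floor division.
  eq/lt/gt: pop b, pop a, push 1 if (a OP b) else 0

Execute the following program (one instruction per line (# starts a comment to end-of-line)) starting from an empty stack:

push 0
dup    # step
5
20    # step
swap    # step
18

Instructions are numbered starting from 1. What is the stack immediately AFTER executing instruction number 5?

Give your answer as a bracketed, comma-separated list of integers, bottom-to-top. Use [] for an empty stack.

Step 1 ('push 0'): [0]
Step 2 ('dup'): [0, 0]
Step 3 ('5'): [0, 0, 5]
Step 4 ('20'): [0, 0, 5, 20]
Step 5 ('swap'): [0, 0, 20, 5]

Answer: [0, 0, 20, 5]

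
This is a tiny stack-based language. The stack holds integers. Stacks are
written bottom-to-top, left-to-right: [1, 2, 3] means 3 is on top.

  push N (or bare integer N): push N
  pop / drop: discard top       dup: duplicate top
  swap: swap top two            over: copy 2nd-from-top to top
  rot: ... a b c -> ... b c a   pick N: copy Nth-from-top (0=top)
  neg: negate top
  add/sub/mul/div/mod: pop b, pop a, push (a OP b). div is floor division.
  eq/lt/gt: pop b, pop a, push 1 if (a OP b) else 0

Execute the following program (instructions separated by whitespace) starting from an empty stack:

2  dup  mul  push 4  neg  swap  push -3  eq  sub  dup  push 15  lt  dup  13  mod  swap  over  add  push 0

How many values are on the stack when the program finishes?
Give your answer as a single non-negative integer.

Answer: 4

Derivation:
After 'push 2': stack = [2] (depth 1)
After 'dup': stack = [2, 2] (depth 2)
After 'mul': stack = [4] (depth 1)
After 'push 4': stack = [4, 4] (depth 2)
After 'neg': stack = [4, -4] (depth 2)
After 'swap': stack = [-4, 4] (depth 2)
After 'push -3': stack = [-4, 4, -3] (depth 3)
After 'eq': stack = [-4, 0] (depth 2)
After 'sub': stack = [-4] (depth 1)
After 'dup': stack = [-4, -4] (depth 2)
After 'push 15': stack = [-4, -4, 15] (depth 3)
After 'lt': stack = [-4, 1] (depth 2)
After 'dup': stack = [-4, 1, 1] (depth 3)
After 'push 13': stack = [-4, 1, 1, 13] (depth 4)
After 'mod': stack = [-4, 1, 1] (depth 3)
After 'swap': stack = [-4, 1, 1] (depth 3)
After 'over': stack = [-4, 1, 1, 1] (depth 4)
After 'add': stack = [-4, 1, 2] (depth 3)
After 'push 0': stack = [-4, 1, 2, 0] (depth 4)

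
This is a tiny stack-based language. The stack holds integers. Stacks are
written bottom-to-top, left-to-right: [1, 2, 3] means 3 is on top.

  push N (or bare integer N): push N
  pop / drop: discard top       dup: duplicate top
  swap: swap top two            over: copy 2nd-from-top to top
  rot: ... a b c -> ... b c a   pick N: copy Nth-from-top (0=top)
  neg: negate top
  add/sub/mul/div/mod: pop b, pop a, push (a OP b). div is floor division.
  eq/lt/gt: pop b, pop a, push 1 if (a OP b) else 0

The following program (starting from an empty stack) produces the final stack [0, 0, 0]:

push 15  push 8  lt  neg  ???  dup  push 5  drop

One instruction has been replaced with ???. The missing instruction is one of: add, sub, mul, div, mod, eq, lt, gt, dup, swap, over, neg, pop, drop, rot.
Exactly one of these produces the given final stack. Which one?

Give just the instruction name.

Stack before ???: [0]
Stack after ???:  [0, 0]
The instruction that transforms [0] -> [0, 0] is: dup

Answer: dup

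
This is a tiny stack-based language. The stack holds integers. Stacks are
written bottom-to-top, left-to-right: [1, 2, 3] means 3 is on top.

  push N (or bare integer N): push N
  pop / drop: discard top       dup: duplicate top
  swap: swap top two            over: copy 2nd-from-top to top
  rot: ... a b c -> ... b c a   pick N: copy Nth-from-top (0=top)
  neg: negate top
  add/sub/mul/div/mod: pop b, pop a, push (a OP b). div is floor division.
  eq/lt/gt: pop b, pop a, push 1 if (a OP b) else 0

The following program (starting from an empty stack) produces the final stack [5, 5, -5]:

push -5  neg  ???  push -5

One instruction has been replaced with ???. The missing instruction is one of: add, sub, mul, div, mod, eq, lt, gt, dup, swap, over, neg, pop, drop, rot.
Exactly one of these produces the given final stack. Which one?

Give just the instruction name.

Stack before ???: [5]
Stack after ???:  [5, 5]
The instruction that transforms [5] -> [5, 5] is: dup

Answer: dup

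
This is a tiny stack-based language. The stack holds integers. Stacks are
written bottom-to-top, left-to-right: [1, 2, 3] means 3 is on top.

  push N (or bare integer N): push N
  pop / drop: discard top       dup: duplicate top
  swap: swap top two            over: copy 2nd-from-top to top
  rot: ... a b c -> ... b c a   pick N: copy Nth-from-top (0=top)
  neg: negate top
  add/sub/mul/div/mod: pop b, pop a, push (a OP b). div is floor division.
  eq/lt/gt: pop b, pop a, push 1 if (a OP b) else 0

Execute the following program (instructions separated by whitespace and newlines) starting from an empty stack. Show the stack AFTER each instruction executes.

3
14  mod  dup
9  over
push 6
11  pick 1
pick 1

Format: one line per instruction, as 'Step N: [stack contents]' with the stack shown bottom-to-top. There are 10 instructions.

Step 1: [3]
Step 2: [3, 14]
Step 3: [3]
Step 4: [3, 3]
Step 5: [3, 3, 9]
Step 6: [3, 3, 9, 3]
Step 7: [3, 3, 9, 3, 6]
Step 8: [3, 3, 9, 3, 6, 11]
Step 9: [3, 3, 9, 3, 6, 11, 6]
Step 10: [3, 3, 9, 3, 6, 11, 6, 11]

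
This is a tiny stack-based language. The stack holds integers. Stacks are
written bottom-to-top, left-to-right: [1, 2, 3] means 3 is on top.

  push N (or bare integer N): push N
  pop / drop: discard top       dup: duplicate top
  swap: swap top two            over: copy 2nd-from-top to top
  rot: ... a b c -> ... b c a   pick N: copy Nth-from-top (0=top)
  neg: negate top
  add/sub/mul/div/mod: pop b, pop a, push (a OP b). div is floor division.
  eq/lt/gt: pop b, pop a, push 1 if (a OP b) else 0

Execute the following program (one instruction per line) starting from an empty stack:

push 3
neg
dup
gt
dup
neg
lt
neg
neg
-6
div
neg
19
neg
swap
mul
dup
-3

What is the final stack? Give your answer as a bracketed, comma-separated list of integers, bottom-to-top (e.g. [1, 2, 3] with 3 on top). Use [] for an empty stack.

Answer: [0, 0, -3]

Derivation:
After 'push 3': [3]
After 'neg': [-3]
After 'dup': [-3, -3]
After 'gt': [0]
After 'dup': [0, 0]
After 'neg': [0, 0]
After 'lt': [0]
After 'neg': [0]
After 'neg': [0]
After 'push -6': [0, -6]
After 'div': [0]
After 'neg': [0]
After 'push 19': [0, 19]
After 'neg': [0, -19]
After 'swap': [-19, 0]
After 'mul': [0]
After 'dup': [0, 0]
After 'push -3': [0, 0, -3]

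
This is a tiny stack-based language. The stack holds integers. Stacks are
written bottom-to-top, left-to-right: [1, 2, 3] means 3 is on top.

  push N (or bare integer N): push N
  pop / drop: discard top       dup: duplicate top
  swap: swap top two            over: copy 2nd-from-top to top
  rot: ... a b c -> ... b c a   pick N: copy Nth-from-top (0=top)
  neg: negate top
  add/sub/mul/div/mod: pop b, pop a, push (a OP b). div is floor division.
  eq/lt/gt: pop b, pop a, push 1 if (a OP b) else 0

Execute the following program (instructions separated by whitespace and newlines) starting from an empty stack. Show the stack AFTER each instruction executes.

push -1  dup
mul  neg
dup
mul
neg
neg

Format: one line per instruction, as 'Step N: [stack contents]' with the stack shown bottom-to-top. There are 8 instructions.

Step 1: [-1]
Step 2: [-1, -1]
Step 3: [1]
Step 4: [-1]
Step 5: [-1, -1]
Step 6: [1]
Step 7: [-1]
Step 8: [1]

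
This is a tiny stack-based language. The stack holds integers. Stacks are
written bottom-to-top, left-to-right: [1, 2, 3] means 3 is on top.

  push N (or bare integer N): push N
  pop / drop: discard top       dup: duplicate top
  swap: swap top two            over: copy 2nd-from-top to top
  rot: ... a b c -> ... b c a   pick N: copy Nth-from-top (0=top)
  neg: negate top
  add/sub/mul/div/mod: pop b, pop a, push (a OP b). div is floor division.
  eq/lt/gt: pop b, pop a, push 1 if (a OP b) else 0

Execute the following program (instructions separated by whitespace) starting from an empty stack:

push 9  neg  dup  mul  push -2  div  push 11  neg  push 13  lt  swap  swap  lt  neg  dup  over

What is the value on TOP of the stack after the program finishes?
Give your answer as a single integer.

After 'push 9': [9]
After 'neg': [-9]
After 'dup': [-9, -9]
After 'mul': [81]
After 'push -2': [81, -2]
After 'div': [-41]
After 'push 11': [-41, 11]
After 'neg': [-41, -11]
After 'push 13': [-41, -11, 13]
After 'lt': [-41, 1]
After 'swap': [1, -41]
After 'swap': [-41, 1]
After 'lt': [1]
After 'neg': [-1]
After 'dup': [-1, -1]
After 'over': [-1, -1, -1]

Answer: -1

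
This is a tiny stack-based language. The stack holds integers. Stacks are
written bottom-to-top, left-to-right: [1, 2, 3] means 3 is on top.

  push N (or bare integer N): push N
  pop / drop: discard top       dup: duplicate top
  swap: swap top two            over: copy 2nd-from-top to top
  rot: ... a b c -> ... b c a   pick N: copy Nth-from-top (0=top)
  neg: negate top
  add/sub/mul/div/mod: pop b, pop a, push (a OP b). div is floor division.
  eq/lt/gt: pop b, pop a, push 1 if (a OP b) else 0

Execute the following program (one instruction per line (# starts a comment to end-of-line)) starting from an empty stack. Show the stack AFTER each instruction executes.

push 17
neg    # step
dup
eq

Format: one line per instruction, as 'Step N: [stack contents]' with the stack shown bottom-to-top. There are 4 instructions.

Step 1: [17]
Step 2: [-17]
Step 3: [-17, -17]
Step 4: [1]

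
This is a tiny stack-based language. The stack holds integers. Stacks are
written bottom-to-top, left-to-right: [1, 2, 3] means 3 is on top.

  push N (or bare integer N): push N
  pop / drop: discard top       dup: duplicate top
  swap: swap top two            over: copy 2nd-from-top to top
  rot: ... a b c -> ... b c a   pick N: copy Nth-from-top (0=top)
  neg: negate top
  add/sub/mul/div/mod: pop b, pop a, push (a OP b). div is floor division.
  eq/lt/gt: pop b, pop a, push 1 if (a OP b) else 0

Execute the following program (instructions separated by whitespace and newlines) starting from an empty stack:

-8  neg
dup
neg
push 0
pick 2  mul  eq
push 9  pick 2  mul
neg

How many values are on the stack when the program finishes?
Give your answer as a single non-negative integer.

Answer: 3

Derivation:
After 'push -8': stack = [-8] (depth 1)
After 'neg': stack = [8] (depth 1)
After 'dup': stack = [8, 8] (depth 2)
After 'neg': stack = [8, -8] (depth 2)
After 'push 0': stack = [8, -8, 0] (depth 3)
After 'pick 2': stack = [8, -8, 0, 8] (depth 4)
After 'mul': stack = [8, -8, 0] (depth 3)
After 'eq': stack = [8, 0] (depth 2)
After 'push 9': stack = [8, 0, 9] (depth 3)
After 'pick 2': stack = [8, 0, 9, 8] (depth 4)
After 'mul': stack = [8, 0, 72] (depth 3)
After 'neg': stack = [8, 0, -72] (depth 3)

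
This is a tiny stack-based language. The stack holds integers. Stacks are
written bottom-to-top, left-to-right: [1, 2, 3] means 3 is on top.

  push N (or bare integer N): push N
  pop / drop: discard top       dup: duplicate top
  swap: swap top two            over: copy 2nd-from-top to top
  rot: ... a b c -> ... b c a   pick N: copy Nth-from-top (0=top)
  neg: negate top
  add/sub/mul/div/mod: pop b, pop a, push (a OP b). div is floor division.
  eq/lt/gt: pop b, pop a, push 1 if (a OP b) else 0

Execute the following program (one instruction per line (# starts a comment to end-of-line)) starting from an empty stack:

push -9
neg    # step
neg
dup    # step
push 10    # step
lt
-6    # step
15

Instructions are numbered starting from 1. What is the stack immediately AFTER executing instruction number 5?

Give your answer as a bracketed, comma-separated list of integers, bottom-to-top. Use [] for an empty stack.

Step 1 ('push -9'): [-9]
Step 2 ('neg'): [9]
Step 3 ('neg'): [-9]
Step 4 ('dup'): [-9, -9]
Step 5 ('push 10'): [-9, -9, 10]

Answer: [-9, -9, 10]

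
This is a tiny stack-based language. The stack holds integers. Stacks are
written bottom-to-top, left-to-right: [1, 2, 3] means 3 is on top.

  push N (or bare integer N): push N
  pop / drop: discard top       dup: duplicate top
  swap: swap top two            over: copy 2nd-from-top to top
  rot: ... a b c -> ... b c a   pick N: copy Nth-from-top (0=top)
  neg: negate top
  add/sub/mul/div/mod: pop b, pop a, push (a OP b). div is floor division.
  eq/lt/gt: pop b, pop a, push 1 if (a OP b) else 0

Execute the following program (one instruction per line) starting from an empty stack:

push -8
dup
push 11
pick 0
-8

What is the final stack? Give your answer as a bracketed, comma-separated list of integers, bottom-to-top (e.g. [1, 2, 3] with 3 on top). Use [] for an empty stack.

Answer: [-8, -8, 11, 11, -8]

Derivation:
After 'push -8': [-8]
After 'dup': [-8, -8]
After 'push 11': [-8, -8, 11]
After 'pick 0': [-8, -8, 11, 11]
After 'push -8': [-8, -8, 11, 11, -8]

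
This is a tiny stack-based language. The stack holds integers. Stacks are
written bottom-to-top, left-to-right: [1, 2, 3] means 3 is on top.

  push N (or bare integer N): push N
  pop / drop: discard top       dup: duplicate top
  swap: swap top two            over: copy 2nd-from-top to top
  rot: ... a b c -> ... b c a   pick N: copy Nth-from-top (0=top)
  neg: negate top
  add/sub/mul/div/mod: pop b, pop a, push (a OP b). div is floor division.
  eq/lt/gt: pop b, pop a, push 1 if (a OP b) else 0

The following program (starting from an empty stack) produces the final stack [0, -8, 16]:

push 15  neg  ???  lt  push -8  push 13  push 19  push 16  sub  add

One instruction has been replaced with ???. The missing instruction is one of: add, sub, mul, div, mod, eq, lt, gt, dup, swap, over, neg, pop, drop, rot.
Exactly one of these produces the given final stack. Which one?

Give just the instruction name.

Answer: dup

Derivation:
Stack before ???: [-15]
Stack after ???:  [-15, -15]
The instruction that transforms [-15] -> [-15, -15] is: dup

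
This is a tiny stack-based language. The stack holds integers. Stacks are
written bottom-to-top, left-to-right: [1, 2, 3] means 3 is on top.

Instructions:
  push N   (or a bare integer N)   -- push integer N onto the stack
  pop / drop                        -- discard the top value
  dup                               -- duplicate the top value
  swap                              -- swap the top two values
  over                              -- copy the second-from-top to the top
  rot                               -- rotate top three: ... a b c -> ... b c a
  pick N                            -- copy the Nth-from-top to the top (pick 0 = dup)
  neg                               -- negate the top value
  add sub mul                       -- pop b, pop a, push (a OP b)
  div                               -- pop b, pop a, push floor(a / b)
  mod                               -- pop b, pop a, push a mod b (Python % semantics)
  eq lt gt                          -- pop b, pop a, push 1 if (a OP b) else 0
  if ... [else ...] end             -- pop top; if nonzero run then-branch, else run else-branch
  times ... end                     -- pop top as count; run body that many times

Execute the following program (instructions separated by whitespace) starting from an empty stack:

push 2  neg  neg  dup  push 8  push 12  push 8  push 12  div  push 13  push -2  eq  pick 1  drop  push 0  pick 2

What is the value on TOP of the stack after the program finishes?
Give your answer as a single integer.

Answer: 0

Derivation:
After 'push 2': [2]
After 'neg': [-2]
After 'neg': [2]
After 'dup': [2, 2]
After 'push 8': [2, 2, 8]
After 'push 12': [2, 2, 8, 12]
After 'push 8': [2, 2, 8, 12, 8]
After 'push 12': [2, 2, 8, 12, 8, 12]
After 'div': [2, 2, 8, 12, 0]
After 'push 13': [2, 2, 8, 12, 0, 13]
After 'push -2': [2, 2, 8, 12, 0, 13, -2]
After 'eq': [2, 2, 8, 12, 0, 0]
After 'pick 1': [2, 2, 8, 12, 0, 0, 0]
After 'drop': [2, 2, 8, 12, 0, 0]
After 'push 0': [2, 2, 8, 12, 0, 0, 0]
After 'pick 2': [2, 2, 8, 12, 0, 0, 0, 0]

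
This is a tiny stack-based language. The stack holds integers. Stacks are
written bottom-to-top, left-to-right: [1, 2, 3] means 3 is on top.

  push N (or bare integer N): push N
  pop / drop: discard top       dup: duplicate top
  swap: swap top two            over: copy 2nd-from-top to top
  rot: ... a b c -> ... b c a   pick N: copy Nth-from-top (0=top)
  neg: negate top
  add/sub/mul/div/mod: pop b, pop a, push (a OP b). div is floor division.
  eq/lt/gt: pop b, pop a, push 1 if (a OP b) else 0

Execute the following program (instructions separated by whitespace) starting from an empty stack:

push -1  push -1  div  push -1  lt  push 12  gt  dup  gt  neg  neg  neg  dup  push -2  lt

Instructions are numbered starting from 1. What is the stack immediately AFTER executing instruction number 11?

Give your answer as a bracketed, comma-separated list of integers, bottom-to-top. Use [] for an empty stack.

Answer: [0]

Derivation:
Step 1 ('push -1'): [-1]
Step 2 ('push -1'): [-1, -1]
Step 3 ('div'): [1]
Step 4 ('push -1'): [1, -1]
Step 5 ('lt'): [0]
Step 6 ('push 12'): [0, 12]
Step 7 ('gt'): [0]
Step 8 ('dup'): [0, 0]
Step 9 ('gt'): [0]
Step 10 ('neg'): [0]
Step 11 ('neg'): [0]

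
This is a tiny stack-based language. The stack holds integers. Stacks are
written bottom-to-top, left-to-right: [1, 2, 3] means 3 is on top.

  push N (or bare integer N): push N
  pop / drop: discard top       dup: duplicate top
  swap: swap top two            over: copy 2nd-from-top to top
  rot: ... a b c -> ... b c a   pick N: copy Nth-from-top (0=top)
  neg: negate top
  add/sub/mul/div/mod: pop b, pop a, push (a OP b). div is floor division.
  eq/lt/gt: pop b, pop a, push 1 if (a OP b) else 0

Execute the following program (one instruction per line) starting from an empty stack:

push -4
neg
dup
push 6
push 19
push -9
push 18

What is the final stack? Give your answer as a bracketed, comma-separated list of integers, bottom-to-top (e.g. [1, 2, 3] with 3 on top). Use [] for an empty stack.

Answer: [4, 4, 6, 19, -9, 18]

Derivation:
After 'push -4': [-4]
After 'neg': [4]
After 'dup': [4, 4]
After 'push 6': [4, 4, 6]
After 'push 19': [4, 4, 6, 19]
After 'push -9': [4, 4, 6, 19, -9]
After 'push 18': [4, 4, 6, 19, -9, 18]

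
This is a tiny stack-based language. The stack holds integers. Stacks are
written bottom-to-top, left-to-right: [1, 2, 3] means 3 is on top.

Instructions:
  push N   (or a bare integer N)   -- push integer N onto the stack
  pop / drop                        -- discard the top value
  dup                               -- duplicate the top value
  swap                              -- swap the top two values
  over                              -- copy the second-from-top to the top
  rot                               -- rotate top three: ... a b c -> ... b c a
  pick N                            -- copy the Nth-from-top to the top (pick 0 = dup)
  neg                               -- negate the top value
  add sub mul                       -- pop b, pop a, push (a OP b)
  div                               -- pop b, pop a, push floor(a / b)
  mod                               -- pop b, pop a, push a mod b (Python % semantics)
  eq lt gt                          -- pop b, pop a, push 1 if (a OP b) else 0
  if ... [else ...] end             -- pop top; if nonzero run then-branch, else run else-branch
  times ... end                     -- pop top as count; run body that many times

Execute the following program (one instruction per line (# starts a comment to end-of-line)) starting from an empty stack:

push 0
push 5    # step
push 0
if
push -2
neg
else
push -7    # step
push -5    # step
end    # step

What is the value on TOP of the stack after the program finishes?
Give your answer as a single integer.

Answer: -5

Derivation:
After 'push 0': [0]
After 'push 5': [0, 5]
After 'push 0': [0, 5, 0]
After 'if': [0, 5]
After 'push -7': [0, 5, -7]
After 'push -5': [0, 5, -7, -5]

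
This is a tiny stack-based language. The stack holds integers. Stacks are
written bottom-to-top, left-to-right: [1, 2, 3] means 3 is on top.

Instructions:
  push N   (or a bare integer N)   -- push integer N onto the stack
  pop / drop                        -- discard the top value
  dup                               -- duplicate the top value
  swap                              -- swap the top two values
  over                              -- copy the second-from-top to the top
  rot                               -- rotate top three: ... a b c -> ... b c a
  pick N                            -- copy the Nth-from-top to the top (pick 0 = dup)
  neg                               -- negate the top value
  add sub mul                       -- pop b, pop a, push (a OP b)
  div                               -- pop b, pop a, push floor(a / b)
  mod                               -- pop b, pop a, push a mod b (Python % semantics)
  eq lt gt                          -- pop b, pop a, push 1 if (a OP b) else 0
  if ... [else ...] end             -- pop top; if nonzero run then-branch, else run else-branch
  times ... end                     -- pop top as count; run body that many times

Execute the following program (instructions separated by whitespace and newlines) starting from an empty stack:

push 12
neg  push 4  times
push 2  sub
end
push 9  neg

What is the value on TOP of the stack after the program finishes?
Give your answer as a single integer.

Answer: -9

Derivation:
After 'push 12': [12]
After 'neg': [-12]
After 'push 4': [-12, 4]
After 'times': [-12]
After 'push 2': [-12, 2]
After 'sub': [-14]
After 'push 2': [-14, 2]
After 'sub': [-16]
After 'push 2': [-16, 2]
After 'sub': [-18]
After 'push 2': [-18, 2]
After 'sub': [-20]
After 'push 9': [-20, 9]
After 'neg': [-20, -9]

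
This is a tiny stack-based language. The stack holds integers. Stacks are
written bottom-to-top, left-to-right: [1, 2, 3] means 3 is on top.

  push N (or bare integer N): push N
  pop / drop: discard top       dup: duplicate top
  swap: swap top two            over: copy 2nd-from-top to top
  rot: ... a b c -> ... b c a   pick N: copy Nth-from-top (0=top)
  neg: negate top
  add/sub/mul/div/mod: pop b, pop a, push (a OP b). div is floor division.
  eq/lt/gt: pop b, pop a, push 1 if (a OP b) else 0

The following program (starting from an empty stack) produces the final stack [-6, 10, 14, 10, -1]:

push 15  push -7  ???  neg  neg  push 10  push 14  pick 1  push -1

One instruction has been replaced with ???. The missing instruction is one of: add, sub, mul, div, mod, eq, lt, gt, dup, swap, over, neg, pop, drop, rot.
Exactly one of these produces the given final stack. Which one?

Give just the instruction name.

Stack before ???: [15, -7]
Stack after ???:  [-6]
The instruction that transforms [15, -7] -> [-6] is: mod

Answer: mod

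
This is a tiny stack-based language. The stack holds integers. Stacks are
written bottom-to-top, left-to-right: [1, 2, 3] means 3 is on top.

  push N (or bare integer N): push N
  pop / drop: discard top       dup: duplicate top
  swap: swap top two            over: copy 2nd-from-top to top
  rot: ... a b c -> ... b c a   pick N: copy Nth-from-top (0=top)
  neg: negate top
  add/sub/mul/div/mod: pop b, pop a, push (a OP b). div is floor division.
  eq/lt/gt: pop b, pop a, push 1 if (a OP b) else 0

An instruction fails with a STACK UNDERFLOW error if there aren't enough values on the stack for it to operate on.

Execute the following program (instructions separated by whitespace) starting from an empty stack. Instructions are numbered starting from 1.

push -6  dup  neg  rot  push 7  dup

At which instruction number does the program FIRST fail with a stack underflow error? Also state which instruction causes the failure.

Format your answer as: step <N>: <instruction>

Answer: step 4: rot

Derivation:
Step 1 ('push -6'): stack = [-6], depth = 1
Step 2 ('dup'): stack = [-6, -6], depth = 2
Step 3 ('neg'): stack = [-6, 6], depth = 2
Step 4 ('rot'): needs 3 value(s) but depth is 2 — STACK UNDERFLOW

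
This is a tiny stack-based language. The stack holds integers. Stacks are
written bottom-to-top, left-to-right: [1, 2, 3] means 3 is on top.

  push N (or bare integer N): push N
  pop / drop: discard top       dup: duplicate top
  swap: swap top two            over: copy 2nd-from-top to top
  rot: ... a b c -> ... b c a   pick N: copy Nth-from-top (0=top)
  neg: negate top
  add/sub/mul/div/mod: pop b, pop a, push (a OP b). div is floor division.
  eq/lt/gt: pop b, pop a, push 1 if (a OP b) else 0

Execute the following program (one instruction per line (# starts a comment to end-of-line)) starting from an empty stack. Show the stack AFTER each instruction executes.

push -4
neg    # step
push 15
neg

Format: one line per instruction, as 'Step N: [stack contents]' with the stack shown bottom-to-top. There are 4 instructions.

Step 1: [-4]
Step 2: [4]
Step 3: [4, 15]
Step 4: [4, -15]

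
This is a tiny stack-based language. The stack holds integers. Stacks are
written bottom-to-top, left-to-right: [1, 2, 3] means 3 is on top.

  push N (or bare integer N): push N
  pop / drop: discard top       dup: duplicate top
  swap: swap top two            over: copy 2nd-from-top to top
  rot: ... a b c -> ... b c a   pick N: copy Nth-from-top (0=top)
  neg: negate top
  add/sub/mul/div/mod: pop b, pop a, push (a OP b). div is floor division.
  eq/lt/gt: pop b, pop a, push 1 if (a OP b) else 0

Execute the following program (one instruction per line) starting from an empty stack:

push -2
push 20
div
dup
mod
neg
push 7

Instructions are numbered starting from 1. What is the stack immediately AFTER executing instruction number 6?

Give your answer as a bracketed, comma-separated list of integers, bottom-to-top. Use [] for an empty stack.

Step 1 ('push -2'): [-2]
Step 2 ('push 20'): [-2, 20]
Step 3 ('div'): [-1]
Step 4 ('dup'): [-1, -1]
Step 5 ('mod'): [0]
Step 6 ('neg'): [0]

Answer: [0]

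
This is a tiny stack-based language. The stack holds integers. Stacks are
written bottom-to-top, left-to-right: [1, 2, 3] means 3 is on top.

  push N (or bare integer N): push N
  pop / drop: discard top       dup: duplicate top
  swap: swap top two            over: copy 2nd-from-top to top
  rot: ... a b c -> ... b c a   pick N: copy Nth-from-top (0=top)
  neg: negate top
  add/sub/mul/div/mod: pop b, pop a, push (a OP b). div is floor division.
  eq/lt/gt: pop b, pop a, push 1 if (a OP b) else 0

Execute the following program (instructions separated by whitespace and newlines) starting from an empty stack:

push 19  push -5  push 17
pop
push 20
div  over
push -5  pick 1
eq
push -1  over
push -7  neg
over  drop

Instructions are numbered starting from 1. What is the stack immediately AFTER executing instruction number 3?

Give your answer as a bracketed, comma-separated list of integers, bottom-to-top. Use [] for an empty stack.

Step 1 ('push 19'): [19]
Step 2 ('push -5'): [19, -5]
Step 3 ('push 17'): [19, -5, 17]

Answer: [19, -5, 17]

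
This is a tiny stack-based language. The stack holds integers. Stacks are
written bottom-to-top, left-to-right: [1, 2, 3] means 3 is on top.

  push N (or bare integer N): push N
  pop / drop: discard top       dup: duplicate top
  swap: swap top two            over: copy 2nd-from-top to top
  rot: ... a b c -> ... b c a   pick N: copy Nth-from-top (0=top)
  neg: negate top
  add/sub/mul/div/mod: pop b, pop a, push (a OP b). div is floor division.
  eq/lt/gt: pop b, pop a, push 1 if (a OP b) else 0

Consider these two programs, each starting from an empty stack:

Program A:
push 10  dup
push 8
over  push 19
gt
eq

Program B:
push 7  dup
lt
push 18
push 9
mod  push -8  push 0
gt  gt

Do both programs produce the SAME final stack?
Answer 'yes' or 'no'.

Program A trace:
  After 'push 10': [10]
  After 'dup': [10, 10]
  After 'push 8': [10, 10, 8]
  After 'over': [10, 10, 8, 10]
  After 'push 19': [10, 10, 8, 10, 19]
  After 'gt': [10, 10, 8, 0]
  After 'eq': [10, 10, 0]
Program A final stack: [10, 10, 0]

Program B trace:
  After 'push 7': [7]
  After 'dup': [7, 7]
  After 'lt': [0]
  After 'push 18': [0, 18]
  After 'push 9': [0, 18, 9]
  After 'mod': [0, 0]
  After 'push -8': [0, 0, -8]
  After 'push 0': [0, 0, -8, 0]
  After 'gt': [0, 0, 0]
  After 'gt': [0, 0]
Program B final stack: [0, 0]
Same: no

Answer: no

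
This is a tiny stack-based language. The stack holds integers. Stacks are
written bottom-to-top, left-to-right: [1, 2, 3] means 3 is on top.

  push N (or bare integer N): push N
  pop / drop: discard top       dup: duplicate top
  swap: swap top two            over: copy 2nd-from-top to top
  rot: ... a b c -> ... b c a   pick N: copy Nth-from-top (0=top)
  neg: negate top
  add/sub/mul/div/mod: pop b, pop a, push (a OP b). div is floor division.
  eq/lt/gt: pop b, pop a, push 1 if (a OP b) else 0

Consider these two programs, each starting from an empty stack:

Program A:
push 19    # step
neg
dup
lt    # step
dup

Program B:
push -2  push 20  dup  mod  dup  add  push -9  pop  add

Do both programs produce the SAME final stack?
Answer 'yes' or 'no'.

Program A trace:
  After 'push 19': [19]
  After 'neg': [-19]
  After 'dup': [-19, -19]
  After 'lt': [0]
  After 'dup': [0, 0]
Program A final stack: [0, 0]

Program B trace:
  After 'push -2': [-2]
  After 'push 20': [-2, 20]
  After 'dup': [-2, 20, 20]
  After 'mod': [-2, 0]
  After 'dup': [-2, 0, 0]
  After 'add': [-2, 0]
  After 'push -9': [-2, 0, -9]
  After 'pop': [-2, 0]
  After 'add': [-2]
Program B final stack: [-2]
Same: no

Answer: no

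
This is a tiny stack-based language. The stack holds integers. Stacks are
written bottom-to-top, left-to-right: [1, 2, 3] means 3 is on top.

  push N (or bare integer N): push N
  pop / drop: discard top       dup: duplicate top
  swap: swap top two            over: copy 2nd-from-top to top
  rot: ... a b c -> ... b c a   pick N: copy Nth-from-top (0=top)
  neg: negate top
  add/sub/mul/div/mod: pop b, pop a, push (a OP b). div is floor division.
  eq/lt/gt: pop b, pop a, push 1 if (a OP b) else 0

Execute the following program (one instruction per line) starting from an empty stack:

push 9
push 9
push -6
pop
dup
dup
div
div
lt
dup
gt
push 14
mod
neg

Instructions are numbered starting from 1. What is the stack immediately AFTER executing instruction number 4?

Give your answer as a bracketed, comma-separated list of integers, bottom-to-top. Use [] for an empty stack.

Answer: [9, 9]

Derivation:
Step 1 ('push 9'): [9]
Step 2 ('push 9'): [9, 9]
Step 3 ('push -6'): [9, 9, -6]
Step 4 ('pop'): [9, 9]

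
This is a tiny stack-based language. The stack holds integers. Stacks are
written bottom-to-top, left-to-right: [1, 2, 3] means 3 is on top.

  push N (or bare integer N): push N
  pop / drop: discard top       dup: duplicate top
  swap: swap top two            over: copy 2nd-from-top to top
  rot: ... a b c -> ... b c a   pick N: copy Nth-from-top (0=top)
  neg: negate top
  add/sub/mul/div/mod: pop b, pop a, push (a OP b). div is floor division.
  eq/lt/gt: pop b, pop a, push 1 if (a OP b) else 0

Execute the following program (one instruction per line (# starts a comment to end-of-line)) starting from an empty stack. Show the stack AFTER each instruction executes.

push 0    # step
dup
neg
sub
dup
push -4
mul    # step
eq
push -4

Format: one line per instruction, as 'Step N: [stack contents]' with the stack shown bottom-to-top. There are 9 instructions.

Step 1: [0]
Step 2: [0, 0]
Step 3: [0, 0]
Step 4: [0]
Step 5: [0, 0]
Step 6: [0, 0, -4]
Step 7: [0, 0]
Step 8: [1]
Step 9: [1, -4]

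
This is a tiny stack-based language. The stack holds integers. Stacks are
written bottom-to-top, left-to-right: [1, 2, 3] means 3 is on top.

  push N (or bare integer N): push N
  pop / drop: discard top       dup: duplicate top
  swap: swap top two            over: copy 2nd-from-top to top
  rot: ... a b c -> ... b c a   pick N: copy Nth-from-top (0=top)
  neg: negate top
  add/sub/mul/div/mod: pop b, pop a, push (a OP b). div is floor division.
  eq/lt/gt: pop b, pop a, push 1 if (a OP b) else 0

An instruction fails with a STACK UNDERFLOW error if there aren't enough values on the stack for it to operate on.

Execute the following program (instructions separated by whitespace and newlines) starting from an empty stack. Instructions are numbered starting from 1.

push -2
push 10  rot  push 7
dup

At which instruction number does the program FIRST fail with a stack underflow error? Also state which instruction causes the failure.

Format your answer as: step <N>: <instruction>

Step 1 ('push -2'): stack = [-2], depth = 1
Step 2 ('push 10'): stack = [-2, 10], depth = 2
Step 3 ('rot'): needs 3 value(s) but depth is 2 — STACK UNDERFLOW

Answer: step 3: rot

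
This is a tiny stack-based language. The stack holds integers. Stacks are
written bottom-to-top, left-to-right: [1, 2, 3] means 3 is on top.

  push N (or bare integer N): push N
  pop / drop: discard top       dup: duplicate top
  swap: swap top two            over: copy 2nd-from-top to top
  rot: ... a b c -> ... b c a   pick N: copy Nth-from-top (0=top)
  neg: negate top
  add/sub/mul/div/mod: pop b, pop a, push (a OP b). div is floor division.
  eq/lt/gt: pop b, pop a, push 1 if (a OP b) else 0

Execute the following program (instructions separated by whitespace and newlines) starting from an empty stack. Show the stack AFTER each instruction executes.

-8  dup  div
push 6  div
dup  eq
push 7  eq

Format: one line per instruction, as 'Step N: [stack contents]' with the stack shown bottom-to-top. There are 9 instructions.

Step 1: [-8]
Step 2: [-8, -8]
Step 3: [1]
Step 4: [1, 6]
Step 5: [0]
Step 6: [0, 0]
Step 7: [1]
Step 8: [1, 7]
Step 9: [0]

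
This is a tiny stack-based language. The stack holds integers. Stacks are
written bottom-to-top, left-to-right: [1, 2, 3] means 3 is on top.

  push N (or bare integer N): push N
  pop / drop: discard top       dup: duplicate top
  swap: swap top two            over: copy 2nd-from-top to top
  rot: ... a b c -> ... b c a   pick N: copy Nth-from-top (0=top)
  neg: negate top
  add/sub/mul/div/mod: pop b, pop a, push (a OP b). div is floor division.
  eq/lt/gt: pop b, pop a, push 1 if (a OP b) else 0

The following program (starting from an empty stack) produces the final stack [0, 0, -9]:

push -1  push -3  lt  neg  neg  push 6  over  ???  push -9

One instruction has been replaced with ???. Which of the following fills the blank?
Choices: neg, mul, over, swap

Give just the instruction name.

Answer: mul

Derivation:
Stack before ???: [0, 6, 0]
Stack after ???:  [0, 0]
Checking each choice:
  neg: produces [0, 6, 0, -9]
  mul: MATCH
  over: produces [0, 6, 0, 6, -9]
  swap: produces [0, 0, 6, -9]


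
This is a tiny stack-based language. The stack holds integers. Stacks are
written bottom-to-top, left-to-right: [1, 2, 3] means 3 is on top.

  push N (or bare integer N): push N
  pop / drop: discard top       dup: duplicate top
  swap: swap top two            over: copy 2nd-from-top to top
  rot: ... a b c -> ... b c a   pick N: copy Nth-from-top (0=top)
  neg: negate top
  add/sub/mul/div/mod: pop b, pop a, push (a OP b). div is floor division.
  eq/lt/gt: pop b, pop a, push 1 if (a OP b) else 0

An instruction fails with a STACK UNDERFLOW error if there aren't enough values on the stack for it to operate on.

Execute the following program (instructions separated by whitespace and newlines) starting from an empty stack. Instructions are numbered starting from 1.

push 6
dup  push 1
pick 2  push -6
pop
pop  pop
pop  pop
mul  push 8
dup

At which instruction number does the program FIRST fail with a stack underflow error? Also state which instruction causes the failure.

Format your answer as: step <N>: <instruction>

Answer: step 11: mul

Derivation:
Step 1 ('push 6'): stack = [6], depth = 1
Step 2 ('dup'): stack = [6, 6], depth = 2
Step 3 ('push 1'): stack = [6, 6, 1], depth = 3
Step 4 ('pick 2'): stack = [6, 6, 1, 6], depth = 4
Step 5 ('push -6'): stack = [6, 6, 1, 6, -6], depth = 5
Step 6 ('pop'): stack = [6, 6, 1, 6], depth = 4
Step 7 ('pop'): stack = [6, 6, 1], depth = 3
Step 8 ('pop'): stack = [6, 6], depth = 2
Step 9 ('pop'): stack = [6], depth = 1
Step 10 ('pop'): stack = [], depth = 0
Step 11 ('mul'): needs 2 value(s) but depth is 0 — STACK UNDERFLOW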